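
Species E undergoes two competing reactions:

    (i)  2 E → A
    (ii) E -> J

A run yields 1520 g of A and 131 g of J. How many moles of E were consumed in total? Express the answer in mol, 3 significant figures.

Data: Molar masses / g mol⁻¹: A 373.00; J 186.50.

8.85 mol

n(A) = 1520 / 373.00 = 4.075 mol
n(J) = 131 / 186.50 = 0.7024 mol
n(E) via (i) = (2/1)×4.075 = 8.150 mol
n(E) via (ii) = (1/1)×0.7024 = 0.7024 mol
total n(E) = 8.150 + 0.7024 = 8.852 mol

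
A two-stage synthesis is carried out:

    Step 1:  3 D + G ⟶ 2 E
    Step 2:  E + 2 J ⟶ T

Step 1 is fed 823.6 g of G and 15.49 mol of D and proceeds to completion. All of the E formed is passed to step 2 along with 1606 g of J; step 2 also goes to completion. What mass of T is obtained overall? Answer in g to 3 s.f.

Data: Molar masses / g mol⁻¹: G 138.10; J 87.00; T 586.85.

5420 g

Step 1:
n(G) = 823.6 / 138.10 = 5.964 mol
n(D) = 15.49 mol
n/ν for G = 5.964/1 = 5.964
n/ν for D = 15.49/3 = 5.163
Smallest n/ν is D → limiting reagent.
n(E) produced = (2/3) × 15.49 = 10.33 mol
Step 2:
n(E) available = 10.33 mol
n(J) = 1606 / 87.00 = 18.46 mol
n/ν for E = 10.33/1 = 10.33
n/ν for J = 18.46/2 = 9.230
Smallest n/ν is J → limiting reagent.
n(T) = (1/2) × 18.46 = 9.230 mol
mass = 9.230 × 586.85 = 5417 g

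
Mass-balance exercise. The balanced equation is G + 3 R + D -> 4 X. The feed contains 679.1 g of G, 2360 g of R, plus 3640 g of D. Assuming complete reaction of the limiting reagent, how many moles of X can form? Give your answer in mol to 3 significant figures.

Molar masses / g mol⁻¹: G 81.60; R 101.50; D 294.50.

n(G) = 679.1 / 81.60 = 8.322 mol
n(R) = 2360 / 101.50 = 23.25 mol
n(D) = 3640 / 294.50 = 12.36 mol
n/ν → G: 8.322, R: 7.750, D: 12.36; R is limiting.
n(X) = (4/3) × 23.25 = 31.00 mol

31.0 mol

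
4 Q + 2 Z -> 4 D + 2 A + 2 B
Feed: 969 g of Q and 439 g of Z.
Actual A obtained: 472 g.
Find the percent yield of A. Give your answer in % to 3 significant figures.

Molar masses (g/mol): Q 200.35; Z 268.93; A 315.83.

n(Q) = 969.0 / 200.35 = 4.837 mol
n(Z) = 439.0 / 268.93 = 1.632 mol
n/ν → Q: 1.209, Z: 0.8160; Z is limiting.
theoretical n(A) = (2/2) × 1.632 = 1.632 mol → 515.4 g
% yield = 472 / 515.4 × 100 = 91.58 %

91.6 %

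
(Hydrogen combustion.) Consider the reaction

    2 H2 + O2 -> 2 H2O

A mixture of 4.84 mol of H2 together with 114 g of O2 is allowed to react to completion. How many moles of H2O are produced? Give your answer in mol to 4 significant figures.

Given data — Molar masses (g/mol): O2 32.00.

n(H2) = 4.840 mol
n(O2) = 114.0 / 32.00 = 3.563 mol
n/ν for H2 = 4.840/2 = 2.420
n/ν for O2 = 3.563/1 = 3.563
Smallest n/ν is H2 → limiting reagent.
n(H2O) = (2/2) × 4.840 = 4.840 mol

4.840 mol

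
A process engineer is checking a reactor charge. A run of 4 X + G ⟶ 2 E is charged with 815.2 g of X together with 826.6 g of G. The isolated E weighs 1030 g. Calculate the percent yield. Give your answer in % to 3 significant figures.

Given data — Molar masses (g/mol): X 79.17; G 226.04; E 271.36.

73.7 %

n(X) = 815.2 / 79.17 = 10.30 mol
n(G) = 826.6 / 226.04 = 3.657 mol
n/ν → X: 2.575, G: 3.657; X is limiting.
theoretical n(E) = (2/4) × 10.30 = 5.150 mol → 1398 g
% yield = 1030 / 1398 × 100 = 73.68 %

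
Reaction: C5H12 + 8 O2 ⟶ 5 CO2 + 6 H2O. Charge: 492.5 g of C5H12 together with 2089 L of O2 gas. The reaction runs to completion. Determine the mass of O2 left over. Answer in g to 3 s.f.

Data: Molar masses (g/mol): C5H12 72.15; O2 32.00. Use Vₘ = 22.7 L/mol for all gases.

n(C5H12) = 492.5 / 72.15 = 6.826 mol
n(O2) = 2089 / 22.7 = 92.03 mol
n/ν for C5H12 = 6.826/1 = 6.826
n/ν for O2 = 92.03/8 = 11.50
Smallest n/ν is C5H12 → limiting reagent.
O2 consumed = (8/1) × 6.826 = 54.61 mol
O2 remaining = 92.03 − 54.61 = 37.42 mol
mass = 37.42 × 32.00 = 1197 g

1200 g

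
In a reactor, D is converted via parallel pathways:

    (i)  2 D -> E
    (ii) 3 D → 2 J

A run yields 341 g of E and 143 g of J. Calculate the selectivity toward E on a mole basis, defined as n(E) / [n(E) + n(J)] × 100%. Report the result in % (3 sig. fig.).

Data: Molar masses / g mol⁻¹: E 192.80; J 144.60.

64.1 %

n(E) = 341 / 192.80 = 1.769 mol
n(J) = 143 / 144.60 = 0.9889 mol
selectivity = 1.769/(1.769+0.9889) × 100 = 64.14 %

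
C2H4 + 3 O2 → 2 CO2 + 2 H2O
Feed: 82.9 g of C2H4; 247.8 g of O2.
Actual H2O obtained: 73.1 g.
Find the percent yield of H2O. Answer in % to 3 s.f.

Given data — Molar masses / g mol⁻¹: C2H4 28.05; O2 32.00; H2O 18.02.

78.6 %

n(C2H4) = 82.90 / 28.05 = 2.955 mol
n(O2) = 247.8 / 32.00 = 7.744 mol
n/ν → C2H4: 2.955, O2: 2.581; O2 is limiting.
theoretical n(H2O) = (2/3) × 7.744 = 5.163 mol → 93.04 g
% yield = 73.1 / 93.04 × 100 = 78.57 %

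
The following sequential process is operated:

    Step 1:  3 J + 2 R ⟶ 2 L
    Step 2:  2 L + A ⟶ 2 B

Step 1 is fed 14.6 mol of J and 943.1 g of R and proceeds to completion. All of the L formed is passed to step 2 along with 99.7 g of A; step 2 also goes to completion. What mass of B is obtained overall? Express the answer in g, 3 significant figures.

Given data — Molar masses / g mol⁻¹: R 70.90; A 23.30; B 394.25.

Step 1:
n(J) = 14.60 mol
n(R) = 943.1 / 70.90 = 13.30 mol
n/ν for J = 14.60/3 = 4.867
n/ν for R = 13.30/2 = 6.650
Smallest n/ν is J → limiting reagent.
n(L) produced = (2/3) × 14.60 = 9.733 mol
Step 2:
n(L) available = 9.733 mol
n(A) = 99.70 / 23.30 = 4.279 mol
n/ν for L = 9.733/2 = 4.867
n/ν for A = 4.279/1 = 4.279
Smallest n/ν is A → limiting reagent.
n(B) = (2/1) × 4.279 = 8.558 mol
mass = 8.558 × 394.25 = 3374 g

3370 g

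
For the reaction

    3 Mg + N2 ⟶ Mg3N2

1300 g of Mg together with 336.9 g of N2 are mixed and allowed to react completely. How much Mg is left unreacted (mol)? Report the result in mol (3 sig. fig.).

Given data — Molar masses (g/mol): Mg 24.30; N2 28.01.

17.4 mol

n(Mg) = 1300 / 24.30 = 53.50 mol
n(N2) = 336.9 / 28.01 = 12.03 mol
n/ν for Mg = 53.50/3 = 17.83
n/ν for N2 = 12.03/1 = 12.03
Smallest n/ν is N2 → limiting reagent.
Mg consumed = (3/1) × 12.03 = 36.09 mol
Mg remaining = 53.50 − 36.09 = 17.41 mol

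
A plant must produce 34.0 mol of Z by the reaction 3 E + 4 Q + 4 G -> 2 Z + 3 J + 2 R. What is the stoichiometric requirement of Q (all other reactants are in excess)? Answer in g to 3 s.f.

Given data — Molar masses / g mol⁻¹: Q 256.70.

n(Z) = 34.00 mol
n(Q) = (4/2) × 34.00 = 68.00 mol
mass = 68.00 × 256.70 = 17460 g

17500 g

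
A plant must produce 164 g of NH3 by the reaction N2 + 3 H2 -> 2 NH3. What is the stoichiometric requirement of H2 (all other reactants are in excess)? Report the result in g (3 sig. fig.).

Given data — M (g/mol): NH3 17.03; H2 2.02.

n(NH3) = 164 / 17.03 = 9.630 mol
n(H2) = (3/2) × 9.630 = 14.45 mol
mass = 14.45 × 2.02 = 29.19 g

29.2 g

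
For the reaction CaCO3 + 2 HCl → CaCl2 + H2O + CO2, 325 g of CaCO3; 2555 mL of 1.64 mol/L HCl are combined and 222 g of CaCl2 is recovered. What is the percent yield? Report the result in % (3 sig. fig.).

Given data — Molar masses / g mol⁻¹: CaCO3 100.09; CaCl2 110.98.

95.5 %

n(CaCO3) = 325.0 / 100.09 = 3.247 mol
n(HCl) = 1.64 × 2555/1000 = 4.190 mol
n/ν → CaCO3: 3.247, HCl: 2.095; HCl is limiting.
theoretical n(CaCl2) = (1/2) × 4.190 = 2.095 mol → 232.5 g
% yield = 222 / 232.5 × 100 = 95.48 %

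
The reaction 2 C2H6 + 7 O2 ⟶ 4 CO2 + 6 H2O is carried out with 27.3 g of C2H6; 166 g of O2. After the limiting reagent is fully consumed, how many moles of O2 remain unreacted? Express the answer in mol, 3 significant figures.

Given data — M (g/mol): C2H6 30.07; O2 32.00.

n(C2H6) = 27.30 / 30.07 = 0.9079 mol
n(O2) = 166.0 / 32.00 = 5.188 mol
n/ν for C2H6 = 0.9079/2 = 0.4540
n/ν for O2 = 5.188/7 = 0.7411
Smallest n/ν is C2H6 → limiting reagent.
O2 consumed = (7/2) × 0.9079 = 3.178 mol
O2 remaining = 5.188 − 3.178 = 2.010 mol

2.01 mol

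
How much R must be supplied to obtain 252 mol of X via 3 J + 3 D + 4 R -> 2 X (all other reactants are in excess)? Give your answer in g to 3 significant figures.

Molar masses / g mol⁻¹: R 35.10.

17700 g

n(X) = 252.0 mol
n(R) = (4/2) × 252.0 = 504.0 mol
mass = 504.0 × 35.10 = 17690 g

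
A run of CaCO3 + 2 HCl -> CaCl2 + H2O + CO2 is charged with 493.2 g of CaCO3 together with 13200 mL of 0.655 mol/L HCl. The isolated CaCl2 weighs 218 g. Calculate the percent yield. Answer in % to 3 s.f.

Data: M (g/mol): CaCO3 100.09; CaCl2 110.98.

45.4 %

n(CaCO3) = 493.2 / 100.09 = 4.928 mol
n(HCl) = 0.655 × 13200/1000 = 8.646 mol
n/ν → CaCO3: 4.928, HCl: 4.323; HCl is limiting.
theoretical n(CaCl2) = (1/2) × 8.646 = 4.323 mol → 479.8 g
% yield = 218 / 479.8 × 100 = 45.44 %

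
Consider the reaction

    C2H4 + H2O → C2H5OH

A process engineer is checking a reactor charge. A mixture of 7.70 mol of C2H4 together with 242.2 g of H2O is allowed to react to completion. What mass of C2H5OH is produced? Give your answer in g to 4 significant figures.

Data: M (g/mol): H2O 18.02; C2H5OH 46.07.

n(C2H4) = 7.700 mol
n(H2O) = 242.2 / 18.02 = 13.44 mol
n/ν for C2H4 = 7.700/1 = 7.700
n/ν for H2O = 13.44/1 = 13.44
Smallest n/ν is C2H4 → limiting reagent.
n(C2H5OH) = (1/1) × 7.700 = 7.700 mol
mass = 7.700 × 46.07 = 354.7 g

354.7 g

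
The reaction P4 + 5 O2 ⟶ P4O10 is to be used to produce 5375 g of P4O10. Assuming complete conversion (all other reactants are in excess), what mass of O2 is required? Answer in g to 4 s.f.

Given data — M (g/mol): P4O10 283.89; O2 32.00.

n(P4O10) = 5375 / 283.89 = 18.93 mol
n(O2) = (5/1) × 18.93 = 94.65 mol
mass = 94.65 × 32.00 = 3029 g

3029 g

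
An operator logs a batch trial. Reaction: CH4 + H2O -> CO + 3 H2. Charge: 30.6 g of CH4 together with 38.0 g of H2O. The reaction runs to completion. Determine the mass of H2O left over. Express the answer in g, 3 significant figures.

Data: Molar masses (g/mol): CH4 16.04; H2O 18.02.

n(CH4) = 30.60 / 16.04 = 1.908 mol
n(H2O) = 38.00 / 18.02 = 2.109 mol
n/ν for CH4 = 1.908/1 = 1.908
n/ν for H2O = 2.109/1 = 2.109
Smallest n/ν is CH4 → limiting reagent.
H2O consumed = (1/1) × 1.908 = 1.908 mol
H2O remaining = 2.109 − 1.908 = 0.2010 mol
mass = 0.2010 × 18.02 = 3.622 g

3.62 g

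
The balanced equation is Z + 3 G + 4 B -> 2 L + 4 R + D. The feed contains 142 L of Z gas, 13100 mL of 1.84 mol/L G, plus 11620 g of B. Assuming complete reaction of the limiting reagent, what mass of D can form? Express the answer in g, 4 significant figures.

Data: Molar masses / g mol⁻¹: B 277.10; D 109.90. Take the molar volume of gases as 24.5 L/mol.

n(Z) = 142.0 / 24.5 = 5.796 mol
n(G) = 1.84 × 13100/1000 = 24.10 mol
n(B) = 11620 / 277.10 = 41.93 mol
n/ν for Z = 5.796/1 = 5.796
n/ν for G = 24.10/3 = 8.033
n/ν for B = 41.93/4 = 10.48
Smallest n/ν is Z → limiting reagent.
n(D) = (1/1) × 5.796 = 5.796 mol
mass = 5.796 × 109.90 = 637.0 g

637.0 g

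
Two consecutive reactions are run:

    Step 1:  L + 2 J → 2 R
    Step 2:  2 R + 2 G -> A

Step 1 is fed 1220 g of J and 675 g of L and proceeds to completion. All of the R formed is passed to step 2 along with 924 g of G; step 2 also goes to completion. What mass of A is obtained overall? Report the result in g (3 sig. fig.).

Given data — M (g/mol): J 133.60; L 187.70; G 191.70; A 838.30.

2020 g

Step 1:
n(J) = 1220 / 133.60 = 9.132 mol
n(L) = 675.0 / 187.70 = 3.596 mol
n/ν for J = 9.132/2 = 4.566
n/ν for L = 3.596/1 = 3.596
Smallest n/ν is L → limiting reagent.
n(R) produced = (2/1) × 3.596 = 7.192 mol
Step 2:
n(R) available = 7.192 mol
n(G) = 924.0 / 191.70 = 4.820 mol
n/ν for R = 7.192/2 = 3.596
n/ν for G = 4.820/2 = 2.410
Smallest n/ν is G → limiting reagent.
n(A) = (1/2) × 4.820 = 2.410 mol
mass = 2.410 × 838.30 = 2020 g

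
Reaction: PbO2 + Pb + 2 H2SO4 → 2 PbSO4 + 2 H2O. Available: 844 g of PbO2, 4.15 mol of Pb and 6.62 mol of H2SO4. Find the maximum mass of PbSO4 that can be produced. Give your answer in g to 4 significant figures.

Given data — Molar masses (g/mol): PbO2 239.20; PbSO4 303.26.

n(PbO2) = 844.0 / 239.20 = 3.528 mol
n(Pb) = 4.150 mol
n(H2SO4) = 6.620 mol
n/ν for PbO2 = 3.528/1 = 3.528
n/ν for Pb = 4.150/1 = 4.150
n/ν for H2SO4 = 6.620/2 = 3.310
Smallest n/ν is H2SO4 → limiting reagent.
n(PbSO4) = (2/2) × 6.620 = 6.620 mol
mass = 6.620 × 303.26 = 2008 g

2008 g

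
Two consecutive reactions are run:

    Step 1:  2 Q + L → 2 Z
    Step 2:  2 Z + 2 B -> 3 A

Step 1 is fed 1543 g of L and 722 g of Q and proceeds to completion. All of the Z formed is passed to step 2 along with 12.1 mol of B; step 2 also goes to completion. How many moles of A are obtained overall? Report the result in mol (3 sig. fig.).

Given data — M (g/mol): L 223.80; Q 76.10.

14.2 mol

Step 1:
n(L) = 1543 / 223.80 = 6.895 mol
n(Q) = 722.0 / 76.10 = 9.488 mol
n/ν for L = 6.895/1 = 6.895
n/ν for Q = 9.488/2 = 4.744
Smallest n/ν is Q → limiting reagent.
n(Z) produced = (2/2) × 9.488 = 9.488 mol
Step 2:
n(Z) available = 9.488 mol
n(B) = 12.10 mol
n/ν for Z = 9.488/2 = 4.744
n/ν for B = 12.10/2 = 6.050
Smallest n/ν is Z → limiting reagent.
n(A) = (3/2) × 9.488 = 14.23 mol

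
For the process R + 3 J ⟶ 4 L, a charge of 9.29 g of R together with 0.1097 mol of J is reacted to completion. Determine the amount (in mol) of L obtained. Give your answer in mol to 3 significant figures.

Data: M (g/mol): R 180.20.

0.146 mol

n(R) = 9.290 / 180.20 = 0.05155 mol
n(J) = 0.1097 mol
n/ν for R = 0.05155/1 = 0.05155
n/ν for J = 0.1097/3 = 0.03657
Smallest n/ν is J → limiting reagent.
n(L) = (4/3) × 0.1097 = 0.1463 mol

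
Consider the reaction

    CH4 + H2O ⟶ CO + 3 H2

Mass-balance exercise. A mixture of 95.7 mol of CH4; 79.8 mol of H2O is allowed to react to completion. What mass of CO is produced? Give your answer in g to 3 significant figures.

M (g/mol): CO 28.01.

n(CH4) = 95.70 mol
n(H2O) = 79.80 mol
n/ν for CH4 = 95.70/1 = 95.70
n/ν for H2O = 79.80/1 = 79.80
Smallest n/ν is H2O → limiting reagent.
n(CO) = (1/1) × 79.80 = 79.80 mol
mass = 79.80 × 28.01 = 2235 g

2240 g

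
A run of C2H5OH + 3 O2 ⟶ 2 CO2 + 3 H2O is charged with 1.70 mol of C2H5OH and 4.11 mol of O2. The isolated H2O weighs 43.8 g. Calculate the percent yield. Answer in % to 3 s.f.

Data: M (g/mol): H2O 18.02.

n(C2H5OH) = 1.700 mol
n(O2) = 4.110 mol
n/ν for C2H5OH = 1.700/1 = 1.700
n/ν for O2 = 4.110/3 = 1.370
Smallest n/ν is O2 → limiting reagent.
theoretical n(H2O) = (3/3) × 4.110 = 4.110 mol → 74.06 g
% yield = 43.8 / 74.06 × 100 = 59.14 %

59.1 %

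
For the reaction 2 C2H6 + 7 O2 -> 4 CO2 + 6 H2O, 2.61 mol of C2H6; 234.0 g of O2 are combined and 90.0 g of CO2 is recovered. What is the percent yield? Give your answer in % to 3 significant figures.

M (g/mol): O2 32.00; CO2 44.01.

48.9 %

n(C2H6) = 2.610 mol
n(O2) = 234.0 / 32.00 = 7.313 mol
n/ν → C2H6: 1.305, O2: 1.045; O2 is limiting.
theoretical n(CO2) = (4/7) × 7.313 = 4.179 mol → 183.9 g
% yield = 90.0 / 183.9 × 100 = 48.94 %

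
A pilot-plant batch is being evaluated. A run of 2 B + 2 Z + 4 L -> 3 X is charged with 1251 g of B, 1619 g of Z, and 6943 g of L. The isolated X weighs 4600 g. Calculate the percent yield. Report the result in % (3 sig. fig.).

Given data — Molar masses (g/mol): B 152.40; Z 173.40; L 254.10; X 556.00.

67.2 %

n(B) = 1251 / 152.40 = 8.209 mol
n(Z) = 1619 / 173.40 = 9.337 mol
n(L) = 6943 / 254.10 = 27.32 mol
n/ν → B: 4.105, Z: 4.669, L: 6.830; B is limiting.
theoretical n(X) = (3/2) × 8.209 = 12.31 mol → 6844 g
% yield = 4600 / 6844 × 100 = 67.21 %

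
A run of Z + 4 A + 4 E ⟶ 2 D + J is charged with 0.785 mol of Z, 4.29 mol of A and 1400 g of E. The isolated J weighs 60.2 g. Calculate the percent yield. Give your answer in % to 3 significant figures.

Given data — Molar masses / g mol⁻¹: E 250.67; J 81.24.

n(Z) = 0.7850 mol
n(A) = 4.290 mol
n(E) = 1400 / 250.67 = 5.585 mol
n/ν → Z: 0.7850, A: 1.073, E: 1.396; Z is limiting.
theoretical n(J) = (1/1) × 0.7850 = 0.7850 mol → 63.77 g
% yield = 60.2 / 63.77 × 100 = 94.40 %

94.4 %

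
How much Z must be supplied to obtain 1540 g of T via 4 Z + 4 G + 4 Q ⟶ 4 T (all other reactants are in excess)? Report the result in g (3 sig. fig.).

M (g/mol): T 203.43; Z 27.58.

209 g

n(T) = 1540 / 203.43 = 7.570 mol
n(Z) = (4/4) × 7.570 = 7.570 mol
mass = 7.570 × 27.58 = 208.8 g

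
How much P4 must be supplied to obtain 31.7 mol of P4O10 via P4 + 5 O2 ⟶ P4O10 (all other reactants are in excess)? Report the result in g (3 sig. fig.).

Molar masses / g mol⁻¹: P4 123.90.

3930 g

n(P4O10) = 31.70 mol
n(P4) = (1/1) × 31.70 = 31.70 mol
mass = 31.70 × 123.90 = 3928 g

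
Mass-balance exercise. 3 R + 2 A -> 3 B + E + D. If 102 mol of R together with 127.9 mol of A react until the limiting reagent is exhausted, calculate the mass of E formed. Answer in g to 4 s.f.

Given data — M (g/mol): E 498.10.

16940 g

n(R) = 102.0 mol
n(A) = 127.9 mol
n/ν for R = 102.0/3 = 34.00
n/ν for A = 127.9/2 = 63.95
Smallest n/ν is R → limiting reagent.
n(E) = (1/3) × 102.0 = 34.00 mol
mass = 34.00 × 498.10 = 16940 g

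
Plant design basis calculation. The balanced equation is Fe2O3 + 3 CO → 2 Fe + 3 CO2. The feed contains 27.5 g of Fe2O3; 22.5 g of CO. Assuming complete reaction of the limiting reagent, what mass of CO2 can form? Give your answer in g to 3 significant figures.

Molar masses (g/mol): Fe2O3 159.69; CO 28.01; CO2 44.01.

n(Fe2O3) = 27.50 / 159.69 = 0.1722 mol
n(CO) = 22.50 / 28.01 = 0.8033 mol
n/ν for Fe2O3 = 0.1722/1 = 0.1722
n/ν for CO = 0.8033/3 = 0.2678
Smallest n/ν is Fe2O3 → limiting reagent.
n(CO2) = (3/1) × 0.1722 = 0.5166 mol
mass = 0.5166 × 44.01 = 22.74 g

22.7 g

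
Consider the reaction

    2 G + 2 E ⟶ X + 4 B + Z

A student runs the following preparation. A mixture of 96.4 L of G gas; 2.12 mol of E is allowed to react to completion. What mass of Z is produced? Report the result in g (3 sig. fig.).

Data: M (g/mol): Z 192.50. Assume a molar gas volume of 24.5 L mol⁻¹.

n(G) = 96.40 / 24.5 = 3.935 mol
n(E) = 2.120 mol
n/ν for G = 3.935/2 = 1.968
n/ν for E = 2.120/2 = 1.060
Smallest n/ν is E → limiting reagent.
n(Z) = (1/2) × 2.120 = 1.060 mol
mass = 1.060 × 192.50 = 204.1 g

204 g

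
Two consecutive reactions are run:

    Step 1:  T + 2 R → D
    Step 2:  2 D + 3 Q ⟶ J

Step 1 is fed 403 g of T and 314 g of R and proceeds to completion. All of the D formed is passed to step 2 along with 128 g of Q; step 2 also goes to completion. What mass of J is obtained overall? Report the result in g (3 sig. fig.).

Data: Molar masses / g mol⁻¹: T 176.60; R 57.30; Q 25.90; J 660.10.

Step 1:
n(T) = 403.0 / 176.60 = 2.282 mol
n(R) = 314.0 / 57.30 = 5.480 mol
n/ν for T = 2.282/1 = 2.282
n/ν for R = 5.480/2 = 2.740
Smallest n/ν is T → limiting reagent.
n(D) produced = (1/1) × 2.282 = 2.282 mol
Step 2:
n(D) available = 2.282 mol
n(Q) = 128.0 / 25.90 = 4.942 mol
n/ν for D = 2.282/2 = 1.141
n/ν for Q = 4.942/3 = 1.647
Smallest n/ν is D → limiting reagent.
n(J) = (1/2) × 2.282 = 1.141 mol
mass = 1.141 × 660.10 = 753.2 g

753 g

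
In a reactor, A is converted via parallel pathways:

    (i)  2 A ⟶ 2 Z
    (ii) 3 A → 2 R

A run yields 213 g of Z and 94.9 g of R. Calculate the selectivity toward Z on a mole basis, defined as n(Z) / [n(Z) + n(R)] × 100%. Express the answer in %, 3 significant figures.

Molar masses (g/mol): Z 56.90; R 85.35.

77.1 %

n(Z) = 213 / 56.90 = 3.743 mol
n(R) = 94.9 / 85.35 = 1.112 mol
selectivity = 3.743/(3.743+1.112) × 100 = 77.10 %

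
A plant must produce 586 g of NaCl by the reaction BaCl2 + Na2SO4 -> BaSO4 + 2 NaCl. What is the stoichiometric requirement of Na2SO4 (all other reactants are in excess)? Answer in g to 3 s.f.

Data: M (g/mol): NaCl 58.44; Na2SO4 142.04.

712 g

n(NaCl) = 586 / 58.44 = 10.03 mol
n(Na2SO4) = (1/2) × 10.03 = 5.015 mol
mass = 5.015 × 142.04 = 712.3 g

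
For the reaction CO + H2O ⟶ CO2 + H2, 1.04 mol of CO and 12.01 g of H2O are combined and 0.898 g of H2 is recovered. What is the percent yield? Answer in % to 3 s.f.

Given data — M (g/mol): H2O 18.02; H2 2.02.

n(CO) = 1.040 mol
n(H2O) = 12.01 / 18.02 = 0.6665 mol
n/ν for CO = 1.040/1 = 1.040
n/ν for H2O = 0.6665/1 = 0.6665
Smallest n/ν is H2O → limiting reagent.
theoretical n(H2) = (1/1) × 0.6665 = 0.6665 mol → 1.346 g
% yield = 0.898 / 1.346 × 100 = 66.72 %

66.7 %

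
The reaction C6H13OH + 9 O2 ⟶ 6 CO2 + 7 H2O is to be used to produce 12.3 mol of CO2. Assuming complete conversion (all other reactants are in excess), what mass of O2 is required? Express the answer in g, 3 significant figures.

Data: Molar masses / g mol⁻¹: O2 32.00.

590 g

n(CO2) = 12.30 mol
n(O2) = (9/6) × 12.30 = 18.45 mol
mass = 18.45 × 32.00 = 590.4 g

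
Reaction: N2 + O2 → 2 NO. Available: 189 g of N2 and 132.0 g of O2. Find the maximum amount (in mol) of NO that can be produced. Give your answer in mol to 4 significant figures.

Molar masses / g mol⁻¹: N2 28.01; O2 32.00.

n(N2) = 189.0 / 28.01 = 6.748 mol
n(O2) = 132.0 / 32.00 = 4.125 mol
n/ν for N2 = 6.748/1 = 6.748
n/ν for O2 = 4.125/1 = 4.125
Smallest n/ν is O2 → limiting reagent.
n(NO) = (2/1) × 4.125 = 8.250 mol

8.250 mol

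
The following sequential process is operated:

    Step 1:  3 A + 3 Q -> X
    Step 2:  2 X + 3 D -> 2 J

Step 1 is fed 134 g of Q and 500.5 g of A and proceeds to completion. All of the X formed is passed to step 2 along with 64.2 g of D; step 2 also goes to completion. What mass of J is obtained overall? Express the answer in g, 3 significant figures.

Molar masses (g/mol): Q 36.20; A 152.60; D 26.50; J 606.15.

Step 1:
n(Q) = 134.0 / 36.20 = 3.702 mol
n(A) = 500.5 / 152.60 = 3.280 mol
n/ν → Q: 1.234, A: 1.093; A is limiting.
n(X) produced = (1/3) × 3.280 = 1.093 mol
Step 2:
n(X) available = 1.093 mol
n(D) = 64.20 / 26.50 = 2.423 mol
n/ν → X: 0.5465, D: 0.8077; X is limiting.
n(J) = (2/2) × 1.093 = 1.093 mol
mass = 1.093 × 606.15 = 662.5 g

663 g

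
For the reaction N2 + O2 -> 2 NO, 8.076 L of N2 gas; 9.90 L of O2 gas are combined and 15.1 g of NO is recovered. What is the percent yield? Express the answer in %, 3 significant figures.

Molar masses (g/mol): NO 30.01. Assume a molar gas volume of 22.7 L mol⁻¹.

n(N2) = 8.076 / 22.7 = 0.3558 mol
n(O2) = 9.900 / 22.7 = 0.4361 mol
n/ν for N2 = 0.3558/1 = 0.3558
n/ν for O2 = 0.4361/1 = 0.4361
Smallest n/ν is N2 → limiting reagent.
theoretical n(NO) = (2/1) × 0.3558 = 0.7116 mol → 21.36 g
% yield = 15.1 / 21.36 × 100 = 70.69 %

70.7 %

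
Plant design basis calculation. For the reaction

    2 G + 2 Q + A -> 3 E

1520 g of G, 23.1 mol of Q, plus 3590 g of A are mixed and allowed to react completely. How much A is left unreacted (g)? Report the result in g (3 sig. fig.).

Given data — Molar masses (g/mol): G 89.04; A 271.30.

1270 g

n(G) = 1520 / 89.04 = 17.07 mol
n(Q) = 23.10 mol
n(A) = 3590 / 271.30 = 13.23 mol
n/ν for G = 17.07/2 = 8.535
n/ν for Q = 23.10/2 = 11.55
n/ν for A = 13.23/1 = 13.23
Smallest n/ν is G → limiting reagent.
A consumed = (1/2) × 17.07 = 8.535 mol
A remaining = 13.23 − 8.535 = 4.695 mol
mass = 4.695 × 271.30 = 1274 g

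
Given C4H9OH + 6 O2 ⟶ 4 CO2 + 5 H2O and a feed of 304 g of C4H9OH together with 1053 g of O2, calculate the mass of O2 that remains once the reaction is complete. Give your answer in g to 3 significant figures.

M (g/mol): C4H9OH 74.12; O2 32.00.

266 g

n(C4H9OH) = 304.0 / 74.12 = 4.101 mol
n(O2) = 1053 / 32.00 = 32.91 mol
n/ν for C4H9OH = 4.101/1 = 4.101
n/ν for O2 = 32.91/6 = 5.485
Smallest n/ν is C4H9OH → limiting reagent.
O2 consumed = (6/1) × 4.101 = 24.61 mol
O2 remaining = 32.91 − 24.61 = 8.300 mol
mass = 8.300 × 32.00 = 265.6 g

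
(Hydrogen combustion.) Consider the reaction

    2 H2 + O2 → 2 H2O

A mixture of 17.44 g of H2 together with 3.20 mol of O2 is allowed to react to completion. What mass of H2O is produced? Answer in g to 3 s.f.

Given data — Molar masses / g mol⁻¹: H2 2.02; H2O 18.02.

n(H2) = 17.44 / 2.02 = 8.634 mol
n(O2) = 3.200 mol
n/ν → H2: 4.317, O2: 3.200; O2 is limiting.
n(H2O) = (2/1) × 3.200 = 6.400 mol
mass = 6.400 × 18.02 = 115.3 g

115 g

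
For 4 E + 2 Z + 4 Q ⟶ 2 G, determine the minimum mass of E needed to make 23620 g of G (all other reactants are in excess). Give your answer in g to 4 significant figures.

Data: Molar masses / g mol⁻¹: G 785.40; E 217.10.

13060 g

n(G) = 23620 / 785.40 = 30.07 mol
n(E) = (4/2) × 30.07 = 60.14 mol
mass = 60.14 × 217.10 = 13060 g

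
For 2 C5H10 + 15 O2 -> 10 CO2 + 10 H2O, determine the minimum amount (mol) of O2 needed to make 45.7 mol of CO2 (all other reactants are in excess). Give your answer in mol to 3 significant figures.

n(CO2) = 45.70 mol
n(O2) = (15/10) × 45.70 = 68.55 mol

68.6 mol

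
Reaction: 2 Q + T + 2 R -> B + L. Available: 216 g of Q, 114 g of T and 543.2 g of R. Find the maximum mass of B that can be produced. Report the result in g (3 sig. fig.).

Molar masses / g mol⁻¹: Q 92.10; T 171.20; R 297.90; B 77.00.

n(Q) = 216.0 / 92.10 = 2.345 mol
n(T) = 114.0 / 171.20 = 0.6659 mol
n(R) = 543.2 / 297.90 = 1.823 mol
n/ν for Q = 2.345/2 = 1.173
n/ν for T = 0.6659/1 = 0.6659
n/ν for R = 1.823/2 = 0.9115
Smallest n/ν is T → limiting reagent.
n(B) = (1/1) × 0.6659 = 0.6659 mol
mass = 0.6659 × 77.00 = 51.27 g

51.3 g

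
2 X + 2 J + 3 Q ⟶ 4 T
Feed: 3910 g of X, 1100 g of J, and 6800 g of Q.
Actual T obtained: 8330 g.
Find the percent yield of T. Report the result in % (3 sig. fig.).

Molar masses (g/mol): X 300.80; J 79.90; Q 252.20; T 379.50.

84.4 %

n(X) = 3910 / 300.80 = 13.00 mol
n(J) = 1100 / 79.90 = 13.77 mol
n(Q) = 6800 / 252.20 = 26.96 mol
n/ν for X = 13.00/2 = 6.500
n/ν for J = 13.77/2 = 6.885
n/ν for Q = 26.96/3 = 8.987
Smallest n/ν is X → limiting reagent.
theoretical n(T) = (4/2) × 13.00 = 26.00 mol → 9867 g
% yield = 8330 / 9867 × 100 = 84.42 %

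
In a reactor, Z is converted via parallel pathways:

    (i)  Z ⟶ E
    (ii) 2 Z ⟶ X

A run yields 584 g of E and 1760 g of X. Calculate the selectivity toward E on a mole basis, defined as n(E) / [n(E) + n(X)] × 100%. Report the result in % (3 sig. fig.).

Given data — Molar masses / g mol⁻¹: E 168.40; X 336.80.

39.9 %

n(E) = 584 / 168.40 = 3.468 mol
n(X) = 1760 / 336.80 = 5.226 mol
selectivity = 3.468/(3.468+5.226) × 100 = 39.89 %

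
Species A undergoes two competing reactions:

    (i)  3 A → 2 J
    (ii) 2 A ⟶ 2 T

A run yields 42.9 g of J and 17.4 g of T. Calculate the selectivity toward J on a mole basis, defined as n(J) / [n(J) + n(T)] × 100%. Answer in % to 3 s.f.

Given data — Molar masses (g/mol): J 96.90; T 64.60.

n(J) = 42.9 / 96.90 = 0.4427 mol
n(T) = 17.4 / 64.60 = 0.2693 mol
selectivity = 0.4427/(0.4427+0.2693) × 100 = 62.18 %

62.2 %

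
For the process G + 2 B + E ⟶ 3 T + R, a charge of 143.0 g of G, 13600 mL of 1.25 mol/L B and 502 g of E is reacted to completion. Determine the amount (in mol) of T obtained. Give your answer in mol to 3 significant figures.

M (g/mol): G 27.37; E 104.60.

n(G) = 143.0 / 27.37 = 5.225 mol
n(B) = 1.25 × 13600/1000 = 17.00 mol
n(E) = 502.0 / 104.60 = 4.799 mol
n/ν for G = 5.225/1 = 5.225
n/ν for B = 17.00/2 = 8.500
n/ν for E = 4.799/1 = 4.799
Smallest n/ν is E → limiting reagent.
n(T) = (3/1) × 4.799 = 14.40 mol

14.4 mol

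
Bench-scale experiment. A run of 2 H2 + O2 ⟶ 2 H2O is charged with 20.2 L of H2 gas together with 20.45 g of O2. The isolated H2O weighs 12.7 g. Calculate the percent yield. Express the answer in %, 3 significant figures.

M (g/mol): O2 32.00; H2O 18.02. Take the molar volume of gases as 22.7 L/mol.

79.2 %

n(H2) = 20.20 / 22.7 = 0.8899 mol
n(O2) = 20.45 / 32.00 = 0.6391 mol
n/ν for H2 = 0.8899/2 = 0.4450
n/ν for O2 = 0.6391/1 = 0.6391
Smallest n/ν is H2 → limiting reagent.
theoretical n(H2O) = (2/2) × 0.8899 = 0.8899 mol → 16.04 g
% yield = 12.7 / 16.04 × 100 = 79.18 %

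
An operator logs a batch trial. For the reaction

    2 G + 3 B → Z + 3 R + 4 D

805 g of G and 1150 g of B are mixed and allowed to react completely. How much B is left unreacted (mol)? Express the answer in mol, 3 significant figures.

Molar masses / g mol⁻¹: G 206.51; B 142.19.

n(G) = 805.0 / 206.51 = 3.898 mol
n(B) = 1150 / 142.19 = 8.088 mol
n/ν for G = 3.898/2 = 1.949
n/ν for B = 8.088/3 = 2.696
Smallest n/ν is G → limiting reagent.
B consumed = (3/2) × 3.898 = 5.847 mol
B remaining = 8.088 − 5.847 = 2.241 mol

2.24 mol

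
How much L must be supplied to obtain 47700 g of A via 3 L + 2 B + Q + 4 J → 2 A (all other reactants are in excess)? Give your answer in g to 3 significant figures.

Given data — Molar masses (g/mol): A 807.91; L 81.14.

7190 g

n(A) = 47700 / 807.91 = 59.04 mol
n(L) = (3/2) × 59.04 = 88.56 mol
mass = 88.56 × 81.14 = 7186 g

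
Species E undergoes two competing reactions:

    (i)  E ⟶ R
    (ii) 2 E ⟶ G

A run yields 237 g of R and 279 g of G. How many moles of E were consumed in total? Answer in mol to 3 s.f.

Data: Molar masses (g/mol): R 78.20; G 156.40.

6.60 mol

n(R) = 237 / 78.20 = 3.031 mol
n(G) = 279 / 156.40 = 1.784 mol
n(E) via (i) = (1/1)×3.031 = 3.031 mol
n(E) via (ii) = (2/1)×1.784 = 3.568 mol
total n(E) = 3.031 + 3.568 = 6.599 mol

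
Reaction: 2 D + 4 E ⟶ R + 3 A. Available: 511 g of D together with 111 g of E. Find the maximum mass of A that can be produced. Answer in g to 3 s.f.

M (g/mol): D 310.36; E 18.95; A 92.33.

n(D) = 511.0 / 310.36 = 1.646 mol
n(E) = 111.0 / 18.95 = 5.858 mol
n/ν → D: 0.8230, E: 1.465; D is limiting.
n(A) = (3/2) × 1.646 = 2.469 mol
mass = 2.469 × 92.33 = 228.0 g

228 g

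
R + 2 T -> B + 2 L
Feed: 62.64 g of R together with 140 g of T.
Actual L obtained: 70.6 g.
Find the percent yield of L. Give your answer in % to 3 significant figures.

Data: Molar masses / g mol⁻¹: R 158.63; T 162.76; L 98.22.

91.0 %

n(R) = 62.64 / 158.63 = 0.3949 mol
n(T) = 140.0 / 162.76 = 0.8602 mol
n/ν for R = 0.3949/1 = 0.3949
n/ν for T = 0.8602/2 = 0.4301
Smallest n/ν is R → limiting reagent.
theoretical n(L) = (2/1) × 0.3949 = 0.7898 mol → 77.57 g
% yield = 70.6 / 77.57 × 100 = 91.01 %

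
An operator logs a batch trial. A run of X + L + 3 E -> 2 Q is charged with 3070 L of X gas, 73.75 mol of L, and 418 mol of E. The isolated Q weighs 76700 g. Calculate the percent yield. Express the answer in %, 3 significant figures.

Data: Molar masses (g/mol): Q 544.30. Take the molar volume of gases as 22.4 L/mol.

95.5 %

n(X) = 3070 / 22.4 = 137.1 mol
n(L) = 73.75 mol
n(E) = 418.0 mol
n/ν for X = 137.1/1 = 137.1
n/ν for L = 73.75/1 = 73.75
n/ν for E = 418.0/3 = 139.3
Smallest n/ν is L → limiting reagent.
theoretical n(Q) = (2/1) × 73.75 = 147.5 mol → 80280 g
% yield = 76700 / 80280 × 100 = 95.54 %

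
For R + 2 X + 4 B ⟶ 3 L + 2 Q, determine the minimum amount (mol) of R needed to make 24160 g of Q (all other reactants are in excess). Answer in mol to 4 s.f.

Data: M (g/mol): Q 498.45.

24.24 mol

n(Q) = 24160 / 498.45 = 48.47 mol
n(R) = (1/2) × 48.47 = 24.24 mol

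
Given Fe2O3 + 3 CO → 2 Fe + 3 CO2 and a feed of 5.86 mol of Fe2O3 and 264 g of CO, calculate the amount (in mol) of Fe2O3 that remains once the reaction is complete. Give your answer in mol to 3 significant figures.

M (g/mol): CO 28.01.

n(Fe2O3) = 5.860 mol
n(CO) = 264.0 / 28.01 = 9.425 mol
n/ν for Fe2O3 = 5.860/1 = 5.860
n/ν for CO = 9.425/3 = 3.142
Smallest n/ν is CO → limiting reagent.
Fe2O3 consumed = (1/3) × 9.425 = 3.142 mol
Fe2O3 remaining = 5.860 − 3.142 = 2.718 mol

2.72 mol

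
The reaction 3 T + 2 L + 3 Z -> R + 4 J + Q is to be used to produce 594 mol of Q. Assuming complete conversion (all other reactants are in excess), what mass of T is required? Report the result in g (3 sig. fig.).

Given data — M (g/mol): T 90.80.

162000 g

n(Q) = 594.0 mol
n(T) = (3/1) × 594.0 = 1782 mol
mass = 1782 × 90.80 = 161800 g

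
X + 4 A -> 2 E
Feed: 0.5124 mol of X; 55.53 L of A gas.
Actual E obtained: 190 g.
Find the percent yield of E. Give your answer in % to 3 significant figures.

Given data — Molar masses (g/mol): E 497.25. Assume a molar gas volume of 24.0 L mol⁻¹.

n(X) = 0.5124 mol
n(A) = 55.53 / 24.0 = 2.314 mol
n/ν for X = 0.5124/1 = 0.5124
n/ν for A = 2.314/4 = 0.5785
Smallest n/ν is X → limiting reagent.
theoretical n(E) = (2/1) × 0.5124 = 1.025 mol → 509.7 g
% yield = 190 / 509.7 × 100 = 37.28 %

37.3 %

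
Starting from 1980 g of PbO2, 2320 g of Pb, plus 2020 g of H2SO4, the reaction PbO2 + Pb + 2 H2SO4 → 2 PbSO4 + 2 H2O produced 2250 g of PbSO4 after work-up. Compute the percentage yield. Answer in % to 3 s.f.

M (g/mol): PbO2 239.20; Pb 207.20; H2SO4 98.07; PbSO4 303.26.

n(PbO2) = 1980 / 239.20 = 8.278 mol
n(Pb) = 2320 / 207.20 = 11.20 mol
n(H2SO4) = 2020 / 98.07 = 20.60 mol
n/ν for PbO2 = 8.278/1 = 8.278
n/ν for Pb = 11.20/1 = 11.20
n/ν for H2SO4 = 20.60/2 = 10.30
Smallest n/ν is PbO2 → limiting reagent.
theoretical n(PbSO4) = (2/1) × 8.278 = 16.56 mol → 5022 g
% yield = 2250 / 5022 × 100 = 44.80 %

44.8 %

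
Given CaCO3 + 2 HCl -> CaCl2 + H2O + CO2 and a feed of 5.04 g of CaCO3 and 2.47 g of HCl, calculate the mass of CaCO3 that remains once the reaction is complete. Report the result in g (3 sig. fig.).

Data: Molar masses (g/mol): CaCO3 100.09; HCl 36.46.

n(CaCO3) = 5.040 / 100.09 = 0.05035 mol
n(HCl) = 2.470 / 36.46 = 0.06775 mol
n/ν for CaCO3 = 0.05035/1 = 0.05035
n/ν for HCl = 0.06775/2 = 0.03388
Smallest n/ν is HCl → limiting reagent.
CaCO3 consumed = (1/2) × 0.06775 = 0.03388 mol
CaCO3 remaining = 0.05035 − 0.03388 = 0.01647 mol
mass = 0.01647 × 100.09 = 1.648 g

1.65 g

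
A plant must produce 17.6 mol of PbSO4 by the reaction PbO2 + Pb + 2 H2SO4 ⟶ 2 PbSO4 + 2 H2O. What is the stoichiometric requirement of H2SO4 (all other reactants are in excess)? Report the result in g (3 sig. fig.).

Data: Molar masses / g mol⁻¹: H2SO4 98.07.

n(PbSO4) = 17.60 mol
n(H2SO4) = (2/2) × 17.60 = 17.60 mol
mass = 17.60 × 98.07 = 1726 g

1730 g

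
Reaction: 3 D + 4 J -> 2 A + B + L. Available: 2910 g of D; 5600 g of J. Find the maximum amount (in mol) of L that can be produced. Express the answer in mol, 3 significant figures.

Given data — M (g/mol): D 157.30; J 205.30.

6.17 mol

n(D) = 2910 / 157.30 = 18.50 mol
n(J) = 5600 / 205.30 = 27.28 mol
n/ν for D = 18.50/3 = 6.167
n/ν for J = 27.28/4 = 6.820
Smallest n/ν is D → limiting reagent.
n(L) = (1/3) × 18.50 = 6.167 mol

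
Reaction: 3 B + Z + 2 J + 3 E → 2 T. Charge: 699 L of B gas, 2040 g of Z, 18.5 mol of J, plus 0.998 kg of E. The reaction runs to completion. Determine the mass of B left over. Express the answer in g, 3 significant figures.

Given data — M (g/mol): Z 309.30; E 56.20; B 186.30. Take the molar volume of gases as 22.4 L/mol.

2510 g

n(B) = 699.0 / 22.4 = 31.21 mol
n(Z) = 2040 / 309.30 = 6.596 mol
n(J) = 18.50 mol
n(E) = 0.9980×1000 / 56.20 = 17.76 mol
n/ν for B = 31.21/3 = 10.40
n/ν for Z = 6.596/1 = 6.596
n/ν for J = 18.50/2 = 9.250
n/ν for E = 17.76/3 = 5.920
Smallest n/ν is E → limiting reagent.
B consumed = (3/3) × 17.76 = 17.76 mol
B remaining = 31.21 − 17.76 = 13.45 mol
mass = 13.45 × 186.30 = 2506 g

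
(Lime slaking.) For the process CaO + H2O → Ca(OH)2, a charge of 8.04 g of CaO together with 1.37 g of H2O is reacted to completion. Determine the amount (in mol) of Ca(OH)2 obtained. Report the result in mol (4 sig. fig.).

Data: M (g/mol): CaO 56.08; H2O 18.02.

n(CaO) = 8.040 / 56.08 = 0.1434 mol
n(H2O) = 1.370 / 18.02 = 0.07603 mol
n/ν for CaO = 0.1434/1 = 0.1434
n/ν for H2O = 0.07603/1 = 0.07603
Smallest n/ν is H2O → limiting reagent.
n(Ca(OH)2) = (1/1) × 0.07603 = 0.07603 mol

0.07603 mol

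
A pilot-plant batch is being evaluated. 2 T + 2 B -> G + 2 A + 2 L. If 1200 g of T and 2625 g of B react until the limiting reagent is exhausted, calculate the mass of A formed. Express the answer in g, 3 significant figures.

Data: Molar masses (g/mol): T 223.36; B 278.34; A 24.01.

129 g

n(T) = 1200 / 223.36 = 5.372 mol
n(B) = 2625 / 278.34 = 9.431 mol
n/ν for T = 5.372/2 = 2.686
n/ν for B = 9.431/2 = 4.716
Smallest n/ν is T → limiting reagent.
n(A) = (2/2) × 5.372 = 5.372 mol
mass = 5.372 × 24.01 = 129.0 g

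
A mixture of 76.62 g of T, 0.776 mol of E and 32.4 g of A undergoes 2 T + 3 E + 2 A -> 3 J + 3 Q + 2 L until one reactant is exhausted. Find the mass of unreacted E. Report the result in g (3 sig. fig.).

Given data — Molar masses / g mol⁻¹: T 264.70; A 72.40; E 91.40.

31.2 g

n(T) = 76.62 / 264.70 = 0.2895 mol
n(E) = 0.7760 mol
n(A) = 32.40 / 72.40 = 0.4475 mol
n/ν for T = 0.2895/2 = 0.1448
n/ν for E = 0.7760/3 = 0.2587
n/ν for A = 0.4475/2 = 0.2238
Smallest n/ν is T → limiting reagent.
E consumed = (3/2) × 0.2895 = 0.4343 mol
E remaining = 0.7760 − 0.4343 = 0.3417 mol
mass = 0.3417 × 91.40 = 31.23 g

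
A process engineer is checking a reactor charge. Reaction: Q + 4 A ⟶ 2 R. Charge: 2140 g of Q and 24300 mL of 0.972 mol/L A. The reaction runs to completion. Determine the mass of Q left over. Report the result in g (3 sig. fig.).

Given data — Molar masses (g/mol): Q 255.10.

634 g

n(Q) = 2140 / 255.10 = 8.389 mol
n(A) = 0.972 × 24300/1000 = 23.62 mol
n/ν → Q: 8.389, A: 5.905; A is limiting.
Q consumed = (1/4) × 23.62 = 5.905 mol
Q remaining = 8.389 − 5.905 = 2.484 mol
mass = 2.484 × 255.10 = 633.7 g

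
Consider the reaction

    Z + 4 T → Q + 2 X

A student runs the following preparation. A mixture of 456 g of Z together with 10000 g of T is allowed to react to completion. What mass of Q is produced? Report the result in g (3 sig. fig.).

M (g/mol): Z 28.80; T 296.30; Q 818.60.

n(Z) = 456.0 / 28.80 = 15.83 mol
n(T) = 10000 / 296.30 = 33.75 mol
n/ν → Z: 15.83, T: 8.438; T is limiting.
n(Q) = (1/4) × 33.75 = 8.438 mol
mass = 8.438 × 818.60 = 6907 g

6910 g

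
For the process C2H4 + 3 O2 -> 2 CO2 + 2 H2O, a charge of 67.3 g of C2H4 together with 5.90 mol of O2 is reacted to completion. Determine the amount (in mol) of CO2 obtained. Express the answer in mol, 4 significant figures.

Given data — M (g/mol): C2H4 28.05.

n(C2H4) = 67.30 / 28.05 = 2.399 mol
n(O2) = 5.900 mol
n/ν → C2H4: 2.399, O2: 1.967; O2 is limiting.
n(CO2) = (2/3) × 5.900 = 3.933 mol

3.933 mol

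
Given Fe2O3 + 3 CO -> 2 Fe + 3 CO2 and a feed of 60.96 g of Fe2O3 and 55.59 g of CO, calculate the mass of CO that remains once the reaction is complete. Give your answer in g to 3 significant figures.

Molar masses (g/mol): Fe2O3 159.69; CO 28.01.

23.5 g

n(Fe2O3) = 60.96 / 159.69 = 0.3817 mol
n(CO) = 55.59 / 28.01 = 1.985 mol
n/ν for Fe2O3 = 0.3817/1 = 0.3817
n/ν for CO = 1.985/3 = 0.6617
Smallest n/ν is Fe2O3 → limiting reagent.
CO consumed = (3/1) × 0.3817 = 1.145 mol
CO remaining = 1.985 − 1.145 = 0.8400 mol
mass = 0.8400 × 28.01 = 23.53 g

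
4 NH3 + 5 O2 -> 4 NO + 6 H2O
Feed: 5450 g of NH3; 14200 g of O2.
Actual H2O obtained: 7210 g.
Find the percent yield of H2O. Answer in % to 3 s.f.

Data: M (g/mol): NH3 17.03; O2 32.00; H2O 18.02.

83.4 %

n(NH3) = 5450 / 17.03 = 320.0 mol
n(O2) = 14200 / 32.00 = 443.8 mol
n/ν → NH3: 80.00, O2: 88.76; NH3 is limiting.
theoretical n(H2O) = (6/4) × 320.0 = 480.0 mol → 8650 g
% yield = 7210 / 8650 × 100 = 83.35 %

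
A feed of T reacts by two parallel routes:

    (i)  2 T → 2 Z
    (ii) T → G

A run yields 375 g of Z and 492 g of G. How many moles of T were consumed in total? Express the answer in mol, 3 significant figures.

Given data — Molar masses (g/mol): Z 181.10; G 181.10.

4.79 mol

n(Z) = 375 / 181.10 = 2.071 mol
n(G) = 492 / 181.10 = 2.717 mol
n(T) via (i) = (2/2)×2.071 = 2.071 mol
n(T) via (ii) = (1/1)×2.717 = 2.717 mol
total n(T) = 2.071 + 2.717 = 4.788 mol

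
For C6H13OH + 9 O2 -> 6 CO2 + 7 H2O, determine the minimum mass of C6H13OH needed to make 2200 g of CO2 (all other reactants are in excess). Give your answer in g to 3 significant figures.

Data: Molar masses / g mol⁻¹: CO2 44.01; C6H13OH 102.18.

n(CO2) = 2200 / 44.01 = 49.99 mol
n(C6H13OH) = (1/6) × 49.99 = 8.332 mol
mass = 8.332 × 102.18 = 851.4 g

851 g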